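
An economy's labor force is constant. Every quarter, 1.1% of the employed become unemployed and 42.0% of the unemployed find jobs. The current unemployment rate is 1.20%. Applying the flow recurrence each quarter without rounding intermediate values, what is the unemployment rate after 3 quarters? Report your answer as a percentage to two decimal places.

Unemployment rate after three quarters ≈ 2.30%.

With a fixed labor force, u_{t+1} = u_t + s·(1−u_t) − f·u_t = u_t·(1−s−f) + s.
Here 1−s−f = 0.569 and s = 0.011.
u_1 = 0.012000 × 0.569 + 0.011 = 0.017828.
u_2 = 0.017828 × 0.569 + 0.011 = 0.021144.
u_3 = 0.021144 × 0.569 + 0.011 = 0.023031.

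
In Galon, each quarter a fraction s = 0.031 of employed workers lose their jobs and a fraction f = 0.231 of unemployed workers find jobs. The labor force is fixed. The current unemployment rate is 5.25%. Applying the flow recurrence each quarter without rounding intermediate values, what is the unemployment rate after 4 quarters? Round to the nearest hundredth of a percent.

With a fixed labor force, u_{t+1} = u_t + s·(1−u_t) − f·u_t = u_t·(1−s−f) + s.
Here 1−s−f = 0.738 and s = 0.031.
u_1 = 0.052500 × 0.738 + 0.031 = 0.069745.
u_2 = 0.069745 × 0.738 + 0.031 = 0.082472.
u_3 = 0.082472 × 0.738 + 0.031 = 0.091864.
u_4 = 0.091864 × 0.738 + 0.031 = 0.098796.

Unemployment rate after four quarters ≈ 9.88%.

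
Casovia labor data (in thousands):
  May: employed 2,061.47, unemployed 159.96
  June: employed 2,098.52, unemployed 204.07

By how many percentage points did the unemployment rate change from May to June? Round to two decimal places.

The unemployment rate changed by +1.66 percentage points.

May: labor force = 2,061.47 + 159.96 = 2,221.43; u = 159.96/2,221.43 = 7.20%.
June: labor force = 2,098.52 + 204.07 = 2,302.59; u = 204.07/2,302.59 = 8.86%.
Change = 8.86% − 7.20% = +1.66 pp.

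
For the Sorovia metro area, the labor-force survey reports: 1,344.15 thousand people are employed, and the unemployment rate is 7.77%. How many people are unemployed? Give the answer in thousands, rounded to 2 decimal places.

About 113.24 thousand are unemployed.

Let U be the number unemployed. The labor force is E + U, and U/(E+U) = 0.0777.
So U = 0.0777 × 1,344.15 / (1 − 0.0777) = 104.4405 / 0.9223 ≈ 113.24 thousand.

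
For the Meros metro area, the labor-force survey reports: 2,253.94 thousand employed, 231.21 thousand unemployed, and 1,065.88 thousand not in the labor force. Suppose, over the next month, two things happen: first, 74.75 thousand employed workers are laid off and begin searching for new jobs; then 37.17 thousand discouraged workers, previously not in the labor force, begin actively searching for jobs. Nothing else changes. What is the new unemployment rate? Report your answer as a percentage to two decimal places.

New unemployment rate ≈ 13.60%.

Initially, labor force = 2,253.94 + 231.21 = 2,485.15 thousand, so u = 231.21/2,485.15 = 9.30%.
After the first change, employed falls and unemployed rises by 74.75; labor force unchanged → E = 2,179.19, U = 305.96, labor force = 2,485.15 thousand.
After the second change, unemployed and labor force both rise by 37.17 → E = 2,179.19, U = 343.13, labor force = 2,522.32 thousand.
New unemployment rate = 343.13 / 2,522.32 = 13.60%.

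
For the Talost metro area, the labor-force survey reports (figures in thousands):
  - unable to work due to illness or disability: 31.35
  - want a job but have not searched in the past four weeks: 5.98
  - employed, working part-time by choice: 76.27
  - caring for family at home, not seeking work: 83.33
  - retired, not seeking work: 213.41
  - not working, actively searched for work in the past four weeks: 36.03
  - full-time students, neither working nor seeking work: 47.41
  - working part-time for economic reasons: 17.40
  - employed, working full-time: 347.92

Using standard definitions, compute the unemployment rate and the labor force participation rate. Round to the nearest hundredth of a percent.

Employed = 76.27 + 17.40 + 347.92 = 441.59 thousand (anyone who worked, including part-time for economic reasons, counts as employed).
Unemployed = 36.03 thousand.
Labor force = 441.59 + 36.03 = 477.62 thousand.
Not in labor force = 31.35 + 5.98 + 83.33 + 213.41 + 47.41 = 381.48 thousand (those not working and not actively searching are outside the labor force — including those who want a job but have given up searching).
Civilian working-age population = 477.62 + 381.48 = 859.10 thousand.
Unemployment rate = 36.03 / 477.62 = 7.54%.
Labor force participation rate = 477.62 / 859.10 = 55.60%.

Unemployment rate ≈ 7.54%; labor force participation rate ≈ 55.60%.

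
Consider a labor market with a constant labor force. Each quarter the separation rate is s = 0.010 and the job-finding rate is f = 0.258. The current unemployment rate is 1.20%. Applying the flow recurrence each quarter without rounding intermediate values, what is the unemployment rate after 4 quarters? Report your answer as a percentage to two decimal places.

Unemployment rate after four quarters ≈ 3.00%.

With a fixed labor force, u_{t+1} = u_t + s·(1−u_t) − f·u_t = u_t·(1−s−f) + s.
Here 1−s−f = 0.732 and s = 0.010.
u_1 = 0.012000 × 0.732 + 0.010 = 0.018784.
u_2 = 0.018784 × 0.732 + 0.010 = 0.023750.
u_3 = 0.023750 × 0.732 + 0.010 = 0.027385.
u_4 = 0.027385 × 0.732 + 0.010 = 0.030046.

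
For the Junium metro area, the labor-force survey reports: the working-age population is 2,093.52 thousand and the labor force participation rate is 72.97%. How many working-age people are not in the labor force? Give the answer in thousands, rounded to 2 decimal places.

About 565.88 thousand are not in the labor force.

Share not in the labor force = 1 − 0.7297 = 0.2703.
Not in labor force = 0.2703 × 2,093.52 ≈ 565.88 thousand.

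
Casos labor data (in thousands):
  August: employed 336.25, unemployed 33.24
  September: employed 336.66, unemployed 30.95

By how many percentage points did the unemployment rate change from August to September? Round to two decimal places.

August: labor force = 336.25 + 33.24 = 369.49; u = 33.24/369.49 = 9.00%.
September: labor force = 336.66 + 30.95 = 367.61; u = 30.95/367.61 = 8.42%.
Change = 8.42% − 9.00% = −0.58 pp.

The unemployment rate changed by −0.58 percentage points.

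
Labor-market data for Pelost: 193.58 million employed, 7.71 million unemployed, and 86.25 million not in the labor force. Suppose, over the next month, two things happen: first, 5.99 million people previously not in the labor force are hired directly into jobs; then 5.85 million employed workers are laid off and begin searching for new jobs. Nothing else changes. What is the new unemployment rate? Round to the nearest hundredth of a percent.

New unemployment rate ≈ 6.54%.

Initially, labor force = 193.58 + 7.71 = 201.29 million, so u = 7.71/201.29 = 3.83%.
After the first change, employed and labor force both rise by 5.99; unemployed unchanged → E = 199.57, U = 7.71, labor force = 207.28 million.
After the second change, employed falls and unemployed rises by 5.85; labor force unchanged → E = 193.72, U = 13.56, labor force = 207.28 million.
New unemployment rate = 13.56 / 207.28 = 6.54%.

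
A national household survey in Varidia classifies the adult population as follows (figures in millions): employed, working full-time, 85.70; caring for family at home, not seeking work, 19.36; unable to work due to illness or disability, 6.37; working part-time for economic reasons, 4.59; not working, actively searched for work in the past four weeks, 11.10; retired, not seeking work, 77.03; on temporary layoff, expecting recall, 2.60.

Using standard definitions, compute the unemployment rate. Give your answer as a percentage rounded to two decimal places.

Employed = 85.70 + 4.59 = 90.29 million (anyone who worked, including part-time for economic reasons, counts as employed).
Unemployed = 11.10 + 2.60 = 13.70 million (jobless and actively searching, or on temporary layoff).
Labor force = 90.29 + 13.70 = 103.99 million.
Unemployment rate = 13.70 / 103.99 = 13.17%.

Unemployment rate ≈ 13.17%.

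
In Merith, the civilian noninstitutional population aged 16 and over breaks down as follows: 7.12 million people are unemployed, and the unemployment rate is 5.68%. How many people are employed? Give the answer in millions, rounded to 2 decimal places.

Labor force = U / u = 7.12 / 0.0568 ≈ 125.35 million.
Employed = labor force − unemployed = 125.35 − 7.12 = 118.23 million.

About 118.23 million are employed.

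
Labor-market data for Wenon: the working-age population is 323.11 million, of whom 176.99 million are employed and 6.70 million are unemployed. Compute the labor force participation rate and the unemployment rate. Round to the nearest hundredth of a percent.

Labor force participation rate ≈ 56.85%; unemployment rate ≈ 3.65%.

Labor force = employed + unemployed = 176.99 + 6.70 = 183.69 million.
Unemployment rate = 6.70 / 183.69 = 3.65%.
Labor force participation rate = 183.69 / 323.11 = 56.85%.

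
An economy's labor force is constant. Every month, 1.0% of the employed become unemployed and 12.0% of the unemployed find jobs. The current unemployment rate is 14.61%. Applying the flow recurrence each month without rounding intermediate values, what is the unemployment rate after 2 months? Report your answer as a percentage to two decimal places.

With a fixed labor force, u_{t+1} = u_t + s·(1−u_t) − f·u_t = u_t·(1−s−f) + s.
Here 1−s−f = 0.870 and s = 0.010.
u_1 = 0.146100 × 0.870 + 0.010 = 0.137107.
u_2 = 0.137107 × 0.870 + 0.010 = 0.129283.

Unemployment rate after two months ≈ 12.93%.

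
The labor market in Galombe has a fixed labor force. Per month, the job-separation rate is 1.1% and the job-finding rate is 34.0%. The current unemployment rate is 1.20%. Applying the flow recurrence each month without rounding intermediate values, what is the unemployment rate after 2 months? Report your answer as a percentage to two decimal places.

Unemployment rate after two months ≈ 2.32%.

With a fixed labor force, u_{t+1} = u_t + s·(1−u_t) − f·u_t = u_t·(1−s−f) + s.
Here 1−s−f = 0.649 and s = 0.011.
u_1 = 0.012000 × 0.649 + 0.011 = 0.018788.
u_2 = 0.018788 × 0.649 + 0.011 = 0.023193.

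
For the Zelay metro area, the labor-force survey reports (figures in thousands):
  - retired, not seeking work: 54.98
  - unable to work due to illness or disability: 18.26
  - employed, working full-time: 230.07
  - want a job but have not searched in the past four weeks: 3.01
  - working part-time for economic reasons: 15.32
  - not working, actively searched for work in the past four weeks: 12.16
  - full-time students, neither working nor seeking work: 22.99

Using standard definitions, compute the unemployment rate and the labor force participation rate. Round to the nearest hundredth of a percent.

Unemployment rate ≈ 4.72%; labor force participation rate ≈ 72.19%.

Employed = 230.07 + 15.32 = 245.39 thousand (anyone who worked, including part-time for economic reasons, counts as employed).
Unemployed = 12.16 thousand.
Labor force = 245.39 + 12.16 = 257.55 thousand.
Not in labor force = 54.98 + 18.26 + 3.01 + 22.99 = 99.24 thousand (those not working and not actively searching are outside the labor force — including those who want a job but have given up searching).
Civilian working-age population = 257.55 + 99.24 = 356.79 thousand.
Unemployment rate = 12.16 / 257.55 = 4.72%.
Labor force participation rate = 257.55 / 356.79 = 72.19%.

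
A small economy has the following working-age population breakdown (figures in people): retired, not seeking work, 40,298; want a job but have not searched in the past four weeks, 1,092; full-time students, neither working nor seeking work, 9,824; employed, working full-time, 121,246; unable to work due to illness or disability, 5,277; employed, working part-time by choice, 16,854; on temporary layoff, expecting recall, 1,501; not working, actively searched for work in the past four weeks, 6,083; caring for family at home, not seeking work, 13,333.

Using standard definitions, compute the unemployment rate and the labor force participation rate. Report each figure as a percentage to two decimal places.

Unemployment rate ≈ 5.21%; labor force participation rate ≈ 67.60%.

Employed = 121,246 + 16,854 = 138,100.
Unemployed = 1,501 + 6,083 = 7,584 (jobless and actively searching, or on temporary layoff).
Labor force = 138,100 + 7,584 = 145,684.
Not in labor force = 40,298 + 1,092 + 9,824 + 5,277 + 13,333 = 69,824 (those not working and not actively searching are outside the labor force — including those who want a job but have given up searching).
Civilian working-age population = 145,684 + 69,824 = 215,508.
Unemployment rate = 7,584 / 145,684 = 5.21%.
Labor force participation rate = 145,684 / 215,508 = 67.60%.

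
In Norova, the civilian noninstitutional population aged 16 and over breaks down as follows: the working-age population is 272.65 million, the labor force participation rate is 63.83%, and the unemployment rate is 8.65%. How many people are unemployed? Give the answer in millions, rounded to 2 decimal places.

Labor force = 0.6383 × 272.65 = 174.03 million.
Unemployed = 0.0865 × 174.03 ≈ 15.05 million.

About 15.05 million are unemployed.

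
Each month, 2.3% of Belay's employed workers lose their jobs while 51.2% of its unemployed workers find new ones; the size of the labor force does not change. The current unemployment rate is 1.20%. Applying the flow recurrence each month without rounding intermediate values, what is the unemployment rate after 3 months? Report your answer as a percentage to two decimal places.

Unemployment rate after three months ≈ 3.99%.

With a fixed labor force, u_{t+1} = u_t + s·(1−u_t) − f·u_t = u_t·(1−s−f) + s.
Here 1−s−f = 0.465 and s = 0.023.
u_1 = 0.012000 × 0.465 + 0.023 = 0.028580.
u_2 = 0.028580 × 0.465 + 0.023 = 0.036290.
u_3 = 0.036290 × 0.465 + 0.023 = 0.039875.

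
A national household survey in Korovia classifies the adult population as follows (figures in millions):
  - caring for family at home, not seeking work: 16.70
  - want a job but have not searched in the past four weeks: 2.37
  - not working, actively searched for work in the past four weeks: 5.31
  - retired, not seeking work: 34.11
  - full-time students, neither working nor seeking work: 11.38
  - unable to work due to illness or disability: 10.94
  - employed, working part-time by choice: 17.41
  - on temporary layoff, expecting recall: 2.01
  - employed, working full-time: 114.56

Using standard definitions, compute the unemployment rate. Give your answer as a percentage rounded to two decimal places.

Unemployment rate ≈ 5.26%.

Employed = 17.41 + 114.56 = 131.97 million.
Unemployed = 5.31 + 2.01 = 7.32 million (jobless and actively searching, or on temporary layoff).
Labor force = 131.97 + 7.32 = 139.29 million.
Unemployment rate = 7.32 / 139.29 = 5.26%.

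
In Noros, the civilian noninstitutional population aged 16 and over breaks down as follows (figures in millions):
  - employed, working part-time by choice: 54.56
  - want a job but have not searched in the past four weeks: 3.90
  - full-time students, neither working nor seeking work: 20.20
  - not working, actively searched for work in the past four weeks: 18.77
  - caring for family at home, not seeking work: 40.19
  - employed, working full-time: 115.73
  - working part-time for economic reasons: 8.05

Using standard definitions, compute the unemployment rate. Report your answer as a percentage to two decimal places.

Unemployment rate ≈ 9.52%.

Employed = 54.56 + 115.73 + 8.05 = 178.34 million (anyone who worked, including part-time for economic reasons, counts as employed).
Unemployed = 18.77 million.
Labor force = 178.34 + 18.77 = 197.11 million.
Unemployment rate = 18.77 / 197.11 = 9.52%.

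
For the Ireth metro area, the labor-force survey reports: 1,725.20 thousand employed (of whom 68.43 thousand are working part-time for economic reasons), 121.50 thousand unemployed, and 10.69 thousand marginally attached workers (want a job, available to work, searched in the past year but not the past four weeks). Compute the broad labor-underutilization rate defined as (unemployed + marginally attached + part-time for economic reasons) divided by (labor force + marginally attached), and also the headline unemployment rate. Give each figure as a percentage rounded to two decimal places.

Labor force = 1,725.20 + 121.50 = 1,846.70 thousand.
Numerator = 121.50 + 10.69 + 68.43 = 200.62 thousand.
Denominator = 1,846.70 + 10.69 = 1,857.39 thousand.
Broad rate = 200.62 / 1,857.39 = 10.80%.
Headline unemployment rate = 121.50 / 1,846.70 = 6.58%.

Broad underutilization rate ≈ 10.80%; headline unemployment rate ≈ 6.58%.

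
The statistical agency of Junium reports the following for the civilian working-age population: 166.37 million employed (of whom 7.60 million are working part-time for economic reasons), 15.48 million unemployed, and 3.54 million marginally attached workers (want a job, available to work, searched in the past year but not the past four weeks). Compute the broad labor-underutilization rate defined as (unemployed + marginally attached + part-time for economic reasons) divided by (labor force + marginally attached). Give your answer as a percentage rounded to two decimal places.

Broad underutilization rate ≈ 14.36%.

Labor force = 166.37 + 15.48 = 181.85 million.
Numerator = 15.48 + 3.54 + 7.60 = 26.62 million.
Denominator = 181.85 + 3.54 = 185.39 million.
Broad rate = 26.62 / 185.39 = 14.36%.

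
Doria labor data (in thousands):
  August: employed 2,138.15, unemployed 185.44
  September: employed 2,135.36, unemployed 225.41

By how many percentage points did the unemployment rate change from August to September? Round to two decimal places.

August: labor force = 2,138.15 + 185.44 = 2,323.59; u = 185.44/2,323.59 = 7.98%.
September: labor force = 2,135.36 + 225.41 = 2,360.77; u = 225.41/2,360.77 = 9.55%.
Change = 9.55% − 7.98% = +1.57 pp.

The unemployment rate changed by +1.57 percentage points.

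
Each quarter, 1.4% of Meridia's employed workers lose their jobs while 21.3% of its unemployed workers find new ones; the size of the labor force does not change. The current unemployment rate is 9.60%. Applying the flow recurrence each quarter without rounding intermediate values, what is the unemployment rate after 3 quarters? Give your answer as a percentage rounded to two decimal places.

With a fixed labor force, u_{t+1} = u_t + s·(1−u_t) − f·u_t = u_t·(1−s−f) + s.
Here 1−s−f = 0.773 and s = 0.014.
u_1 = 0.096000 × 0.773 + 0.014 = 0.088208.
u_2 = 0.088208 × 0.773 + 0.014 = 0.082185.
u_3 = 0.082185 × 0.773 + 0.014 = 0.077529.

Unemployment rate after three quarters ≈ 7.75%.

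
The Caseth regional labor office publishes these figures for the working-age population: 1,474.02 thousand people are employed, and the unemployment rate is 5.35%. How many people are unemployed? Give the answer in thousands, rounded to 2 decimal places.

About 83.32 thousand are unemployed.

Let U be the number unemployed. The labor force is E + U, and U/(E+U) = 0.0535.
So U = 0.0535 × 1,474.02 / (1 − 0.0535) = 78.8601 / 0.9465 ≈ 83.32 thousand.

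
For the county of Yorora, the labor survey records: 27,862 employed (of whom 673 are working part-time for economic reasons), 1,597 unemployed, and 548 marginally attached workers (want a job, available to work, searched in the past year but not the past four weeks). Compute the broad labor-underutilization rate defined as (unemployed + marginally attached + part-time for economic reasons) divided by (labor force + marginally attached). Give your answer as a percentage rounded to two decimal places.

Broad underutilization rate ≈ 9.39%.

Labor force = 27,862 + 1,597 = 29,459.
Numerator = 1,597 + 548 + 673 = 2,818.
Denominator = 29,459 + 548 = 30,007.
Broad rate = 2,818 / 30,007 = 9.39%.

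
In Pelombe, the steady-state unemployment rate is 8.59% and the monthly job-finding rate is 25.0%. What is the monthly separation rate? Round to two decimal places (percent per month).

From u* = s/(s+f): s = u·f/(1−u).
s = 0.0859 × 25.0 / (1 − 0.0859) = 2.1475 / 0.9141 ≈ 2.35% per month.

Separation rate ≈ 2.35% per month.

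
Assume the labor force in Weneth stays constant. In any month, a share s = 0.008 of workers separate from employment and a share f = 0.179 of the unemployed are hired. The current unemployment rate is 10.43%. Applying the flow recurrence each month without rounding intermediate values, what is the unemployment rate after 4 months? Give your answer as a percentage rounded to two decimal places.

Unemployment rate after four months ≈ 6.97%.

With a fixed labor force, u_{t+1} = u_t + s·(1−u_t) − f·u_t = u_t·(1−s−f) + s.
Here 1−s−f = 0.813 and s = 0.008.
u_1 = 0.104300 × 0.813 + 0.008 = 0.092796.
u_2 = 0.092796 × 0.813 + 0.008 = 0.083443.
u_3 = 0.083443 × 0.813 + 0.008 = 0.075839.
u_4 = 0.075839 × 0.813 + 0.008 = 0.069657.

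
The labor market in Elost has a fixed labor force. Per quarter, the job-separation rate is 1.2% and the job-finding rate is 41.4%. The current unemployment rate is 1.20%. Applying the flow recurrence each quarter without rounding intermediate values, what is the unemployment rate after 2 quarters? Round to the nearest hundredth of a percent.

With a fixed labor force, u_{t+1} = u_t + s·(1−u_t) − f·u_t = u_t·(1−s−f) + s.
Here 1−s−f = 0.574 and s = 0.012.
u_1 = 0.012000 × 0.574 + 0.012 = 0.018888.
u_2 = 0.018888 × 0.574 + 0.012 = 0.022842.

Unemployment rate after two quarters ≈ 2.28%.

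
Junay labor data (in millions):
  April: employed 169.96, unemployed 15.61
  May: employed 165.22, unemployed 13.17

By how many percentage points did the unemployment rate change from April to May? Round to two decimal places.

April: labor force = 169.96 + 15.61 = 185.57; u = 15.61/185.57 = 8.41%.
May: labor force = 165.22 + 13.17 = 178.39; u = 13.17/178.39 = 7.38%.
Change = 7.38% − 8.41% = −1.03 pp.

The unemployment rate changed by −1.03 percentage points.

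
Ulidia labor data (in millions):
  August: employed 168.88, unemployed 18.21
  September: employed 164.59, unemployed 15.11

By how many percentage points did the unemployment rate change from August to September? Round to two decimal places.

The unemployment rate changed by −1.32 percentage points.

August: labor force = 168.88 + 18.21 = 187.09; u = 18.21/187.09 = 9.73%.
September: labor force = 164.59 + 15.11 = 179.70; u = 15.11/179.70 = 8.41%.
Change = 8.41% − 9.73% = −1.32 pp.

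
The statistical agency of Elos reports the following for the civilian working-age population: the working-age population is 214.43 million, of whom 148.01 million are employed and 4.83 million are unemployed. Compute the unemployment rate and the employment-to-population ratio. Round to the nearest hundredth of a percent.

Labor force = employed + unemployed = 148.01 + 4.83 = 152.84 million.
Unemployment rate = 4.83 / 152.84 = 3.16%.
Employment-population ratio = 148.01 / 214.43 = 69.02%.

Unemployment rate ≈ 3.16%; employment-population ratio ≈ 69.02%.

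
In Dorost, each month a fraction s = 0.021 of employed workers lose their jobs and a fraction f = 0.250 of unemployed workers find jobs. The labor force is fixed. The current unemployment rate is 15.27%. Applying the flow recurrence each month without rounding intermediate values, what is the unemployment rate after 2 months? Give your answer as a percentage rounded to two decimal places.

Unemployment rate after two months ≈ 11.75%.

With a fixed labor force, u_{t+1} = u_t + s·(1−u_t) − f·u_t = u_t·(1−s−f) + s.
Here 1−s−f = 0.729 and s = 0.021.
u_1 = 0.152700 × 0.729 + 0.021 = 0.132318.
u_2 = 0.132318 × 0.729 + 0.021 = 0.117460.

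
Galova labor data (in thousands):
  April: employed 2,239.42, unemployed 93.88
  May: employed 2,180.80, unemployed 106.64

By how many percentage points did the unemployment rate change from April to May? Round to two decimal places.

April: labor force = 2,239.42 + 93.88 = 2,333.30; u = 93.88/2,333.30 = 4.02%.
May: labor force = 2,180.80 + 106.64 = 2,287.44; u = 106.64/2,287.44 = 4.66%.
Change = 4.66% − 4.02% = +0.64 pp.

The unemployment rate changed by +0.64 percentage points.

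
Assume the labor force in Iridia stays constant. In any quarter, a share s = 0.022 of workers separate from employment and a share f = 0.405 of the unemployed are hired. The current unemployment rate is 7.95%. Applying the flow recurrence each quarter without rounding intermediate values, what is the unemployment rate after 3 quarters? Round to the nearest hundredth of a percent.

Unemployment rate after three quarters ≈ 5.68%.

With a fixed labor force, u_{t+1} = u_t + s·(1−u_t) − f·u_t = u_t·(1−s−f) + s.
Here 1−s−f = 0.573 and s = 0.022.
u_1 = 0.079500 × 0.573 + 0.022 = 0.067553.
u_2 = 0.067553 × 0.573 + 0.022 = 0.060708.
u_3 = 0.060708 × 0.573 + 0.022 = 0.056786.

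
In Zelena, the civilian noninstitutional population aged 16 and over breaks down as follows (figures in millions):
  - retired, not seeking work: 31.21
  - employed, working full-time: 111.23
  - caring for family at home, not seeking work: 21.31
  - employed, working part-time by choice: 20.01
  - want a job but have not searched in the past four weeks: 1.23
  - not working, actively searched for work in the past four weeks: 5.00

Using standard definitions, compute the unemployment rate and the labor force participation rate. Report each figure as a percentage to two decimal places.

Employed = 111.23 + 20.01 = 131.24 million.
Unemployed = 5.00 million.
Labor force = 131.24 + 5.00 = 136.24 million.
Not in labor force = 31.21 + 21.31 + 1.23 = 53.75 million (those not working and not actively searching are outside the labor force — including those who want a job but have given up searching).
Civilian working-age population = 136.24 + 53.75 = 189.99 million.
Unemployment rate = 5.00 / 136.24 = 3.67%.
Labor force participation rate = 136.24 / 189.99 = 71.71%.

Unemployment rate ≈ 3.67%; labor force participation rate ≈ 71.71%.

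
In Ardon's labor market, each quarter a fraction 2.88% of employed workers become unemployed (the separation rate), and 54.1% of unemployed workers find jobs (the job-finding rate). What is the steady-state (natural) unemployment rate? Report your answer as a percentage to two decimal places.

At steady state the flows balance: s·E = f·U, so U/(E+U) = s/(s+f).
u* = 2.88 / (2.88 + 54.1) = 2.88 / 56.98 = 5.05%.

Steady-state unemployment rate ≈ 5.05%.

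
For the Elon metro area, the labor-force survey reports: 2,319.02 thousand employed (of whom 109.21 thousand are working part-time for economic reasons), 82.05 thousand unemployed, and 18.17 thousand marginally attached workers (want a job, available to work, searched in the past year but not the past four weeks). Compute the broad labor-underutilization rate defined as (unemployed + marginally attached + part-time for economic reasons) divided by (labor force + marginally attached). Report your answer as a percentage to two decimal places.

Labor force = 2,319.02 + 82.05 = 2,401.07 thousand.
Numerator = 82.05 + 18.17 + 109.21 = 209.43 thousand.
Denominator = 2,401.07 + 18.17 = 2,419.24 thousand.
Broad rate = 209.43 / 2,419.24 = 8.66%.

Broad underutilization rate ≈ 8.66%.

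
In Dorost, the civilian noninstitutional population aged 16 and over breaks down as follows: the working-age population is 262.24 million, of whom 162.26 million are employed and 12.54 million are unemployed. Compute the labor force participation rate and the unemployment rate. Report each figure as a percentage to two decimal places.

Labor force participation rate ≈ 66.66%; unemployment rate ≈ 7.17%.

Labor force = employed + unemployed = 162.26 + 12.54 = 174.80 million.
Unemployment rate = 12.54 / 174.80 = 7.17%.
Labor force participation rate = 174.80 / 262.24 = 66.66%.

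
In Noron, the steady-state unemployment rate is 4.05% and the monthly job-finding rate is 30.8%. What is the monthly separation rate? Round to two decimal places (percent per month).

From u* = s/(s+f): s = u·f/(1−u).
s = 0.0405 × 30.8 / (1 − 0.0405) = 1.2474 / 0.9595 ≈ 1.30% per month.

Separation rate ≈ 1.30% per month.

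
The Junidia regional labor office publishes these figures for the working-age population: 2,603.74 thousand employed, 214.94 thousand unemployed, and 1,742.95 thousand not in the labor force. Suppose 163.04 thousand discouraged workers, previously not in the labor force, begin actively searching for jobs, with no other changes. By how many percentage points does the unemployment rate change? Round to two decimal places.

The unemployment rate changes by +5.05 percentage points.

Initially, labor force = 2,603.74 + 214.94 = 2,818.68 thousand, so u = 214.94/2,818.68 = 7.63%.
After the change, unemployed and labor force both rise by 163.04 → E = 2,603.74, U = 377.98, labor force = 2,981.72 thousand.
New unemployment rate = 377.98 / 2,981.72 = 12.68%.
Change = 12.68% − 7.63% = +5.05 percentage points.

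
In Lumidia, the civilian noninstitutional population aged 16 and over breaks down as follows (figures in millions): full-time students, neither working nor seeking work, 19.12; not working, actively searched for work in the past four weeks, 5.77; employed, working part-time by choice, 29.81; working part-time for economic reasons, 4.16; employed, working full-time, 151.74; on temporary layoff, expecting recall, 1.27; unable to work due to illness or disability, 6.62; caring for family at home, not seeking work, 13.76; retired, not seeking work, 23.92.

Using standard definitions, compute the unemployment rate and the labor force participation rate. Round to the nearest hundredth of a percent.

Employed = 29.81 + 4.16 + 151.74 = 185.71 million (anyone who worked, including part-time for economic reasons, counts as employed).
Unemployed = 5.77 + 1.27 = 7.04 million (jobless and actively searching, or on temporary layoff).
Labor force = 185.71 + 7.04 = 192.75 million.
Not in labor force = 19.12 + 6.62 + 13.76 + 23.92 = 63.42 million (those not working and not actively searching are outside the labor force).
Civilian working-age population = 192.75 + 63.42 = 256.17 million.
Unemployment rate = 7.04 / 192.75 = 3.65%.
Labor force participation rate = 192.75 / 256.17 = 75.24%.

Unemployment rate ≈ 3.65%; labor force participation rate ≈ 75.24%.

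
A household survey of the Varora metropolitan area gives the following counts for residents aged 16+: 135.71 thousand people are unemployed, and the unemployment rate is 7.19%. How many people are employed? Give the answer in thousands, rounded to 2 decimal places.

About 1,751.77 thousand are employed.

Labor force = U / u = 135.71 / 0.0719 ≈ 1,887.48 thousand.
Employed = labor force − unemployed = 1,887.48 − 135.71 = 1,751.77 thousand.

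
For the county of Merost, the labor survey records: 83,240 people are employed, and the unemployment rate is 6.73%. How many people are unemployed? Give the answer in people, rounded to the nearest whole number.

Let U be the number unemployed. The labor force is E + U, and U/(E+U) = 0.0673.
So U = 0.0673 × 83,240 / (1 − 0.0673) = 5602.05 / 0.9327 ≈ 6,006.

About 6,006 are unemployed.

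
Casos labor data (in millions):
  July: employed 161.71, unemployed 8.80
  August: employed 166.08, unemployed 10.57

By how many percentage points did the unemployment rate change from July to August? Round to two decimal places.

July: labor force = 161.71 + 8.80 = 170.51; u = 8.80/170.51 = 5.16%.
August: labor force = 166.08 + 10.57 = 176.65; u = 10.57/176.65 = 5.98%.
Change = 5.98% − 5.16% = +0.82 pp.

The unemployment rate changed by +0.82 percentage points.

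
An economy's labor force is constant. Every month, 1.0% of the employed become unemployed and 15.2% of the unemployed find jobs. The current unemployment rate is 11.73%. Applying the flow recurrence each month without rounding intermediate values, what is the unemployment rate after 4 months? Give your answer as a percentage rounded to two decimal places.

Unemployment rate after four months ≈ 8.91%.

With a fixed labor force, u_{t+1} = u_t + s·(1−u_t) − f·u_t = u_t·(1−s−f) + s.
Here 1−s−f = 0.838 and s = 0.010.
u_1 = 0.117300 × 0.838 + 0.010 = 0.108297.
u_2 = 0.108297 × 0.838 + 0.010 = 0.100753.
u_3 = 0.100753 × 0.838 + 0.010 = 0.094431.
u_4 = 0.094431 × 0.838 + 0.010 = 0.089133.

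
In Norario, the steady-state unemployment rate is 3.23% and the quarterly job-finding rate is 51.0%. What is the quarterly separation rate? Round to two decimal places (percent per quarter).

Separation rate ≈ 1.70% per quarter.

From u* = s/(s+f): s = u·f/(1−u).
s = 0.0323 × 51.0 / (1 − 0.0323) = 1.6473 / 0.9677 ≈ 1.70% per quarter.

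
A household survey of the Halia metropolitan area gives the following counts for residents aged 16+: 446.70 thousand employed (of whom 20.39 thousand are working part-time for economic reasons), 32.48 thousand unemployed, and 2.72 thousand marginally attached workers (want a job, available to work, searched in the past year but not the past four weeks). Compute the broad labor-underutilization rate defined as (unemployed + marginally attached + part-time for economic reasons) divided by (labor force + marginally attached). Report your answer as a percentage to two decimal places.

Broad underutilization rate ≈ 11.54%.

Labor force = 446.70 + 32.48 = 479.18 thousand.
Numerator = 32.48 + 2.72 + 20.39 = 55.59 thousand.
Denominator = 479.18 + 2.72 = 481.90 thousand.
Broad rate = 55.59 / 481.90 = 11.54%.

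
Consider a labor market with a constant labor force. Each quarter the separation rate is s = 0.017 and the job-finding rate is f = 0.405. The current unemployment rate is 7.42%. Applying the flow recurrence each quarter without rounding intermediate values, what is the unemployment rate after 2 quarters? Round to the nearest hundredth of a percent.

With a fixed labor force, u_{t+1} = u_t + s·(1−u_t) − f·u_t = u_t·(1−s−f) + s.
Here 1−s−f = 0.578 and s = 0.017.
u_1 = 0.074200 × 0.578 + 0.017 = 0.059888.
u_2 = 0.059888 × 0.578 + 0.017 = 0.051615.

Unemployment rate after two quarters ≈ 5.16%.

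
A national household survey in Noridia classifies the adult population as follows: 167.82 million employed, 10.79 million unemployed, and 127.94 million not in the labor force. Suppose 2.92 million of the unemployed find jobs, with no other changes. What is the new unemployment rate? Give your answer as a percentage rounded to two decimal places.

Initially, labor force = 167.82 + 10.79 = 178.61 million, so u = 10.79/178.61 = 6.04%.
After the change, unemployed falls and employed rises by 2.92; labor force unchanged → E = 170.74, U = 7.87, labor force = 178.61 million.
New unemployment rate = 7.87 / 178.61 = 4.41%.

New unemployment rate ≈ 4.41%.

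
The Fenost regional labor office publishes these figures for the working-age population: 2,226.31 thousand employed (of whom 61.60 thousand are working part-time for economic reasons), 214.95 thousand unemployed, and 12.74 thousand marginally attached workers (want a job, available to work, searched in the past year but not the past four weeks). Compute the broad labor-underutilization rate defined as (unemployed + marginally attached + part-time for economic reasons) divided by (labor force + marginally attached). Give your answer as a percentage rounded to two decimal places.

Broad underutilization rate ≈ 11.79%.

Labor force = 2,226.31 + 214.95 = 2,441.26 thousand.
Numerator = 214.95 + 12.74 + 61.60 = 289.29 thousand.
Denominator = 2,441.26 + 12.74 = 2,454.00 thousand.
Broad rate = 289.29 / 2,454.00 = 11.79%.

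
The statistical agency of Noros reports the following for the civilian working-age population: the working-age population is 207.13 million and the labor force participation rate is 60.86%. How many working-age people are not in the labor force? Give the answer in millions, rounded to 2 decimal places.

Share not in the labor force = 1 − 0.6086 = 0.3914.
Not in labor force = 0.3914 × 207.13 ≈ 81.07 million.

About 81.07 million are not in the labor force.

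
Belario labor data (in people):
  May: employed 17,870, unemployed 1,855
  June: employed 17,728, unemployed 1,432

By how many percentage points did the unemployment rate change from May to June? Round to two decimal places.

May: labor force = 17,870 + 1,855 = 19,725; u = 1,855/19,725 = 9.40%.
June: labor force = 17,728 + 1,432 = 19,160; u = 1,432/19,160 = 7.47%.
Change = 7.47% − 9.40% = −1.93 pp.

The unemployment rate changed by −1.93 percentage points.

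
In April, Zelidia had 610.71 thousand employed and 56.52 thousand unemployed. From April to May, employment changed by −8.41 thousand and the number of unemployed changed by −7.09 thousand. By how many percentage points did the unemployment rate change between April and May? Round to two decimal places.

April: labor force = 610.71 + 56.52 = 667.23; u = 56.52/667.23 = 8.47%.
May: labor force = 602.30 + 49.43 = 651.73; u = 49.43/651.73 = 7.58%.
Change = 7.58% − 8.47% = −0.89 pp.

The unemployment rate changed by −0.89 percentage points.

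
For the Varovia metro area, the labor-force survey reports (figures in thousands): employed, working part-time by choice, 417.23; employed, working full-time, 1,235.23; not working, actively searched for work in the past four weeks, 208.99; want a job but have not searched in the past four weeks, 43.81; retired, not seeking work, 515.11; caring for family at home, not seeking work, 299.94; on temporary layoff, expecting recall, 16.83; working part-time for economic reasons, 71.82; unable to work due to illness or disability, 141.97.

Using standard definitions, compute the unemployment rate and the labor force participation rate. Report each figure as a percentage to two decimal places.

Employed = 417.23 + 1,235.23 + 71.82 = 1,724.28 thousand (anyone who worked, including part-time for economic reasons, counts as employed).
Unemployed = 208.99 + 16.83 = 225.82 thousand (jobless and actively searching, or on temporary layoff).
Labor force = 1,724.28 + 225.82 = 1,950.10 thousand.
Not in labor force = 43.81 + 515.11 + 299.94 + 141.97 = 1,000.83 thousand (those not working and not actively searching are outside the labor force — including those who want a job but have given up searching).
Civilian working-age population = 1,950.10 + 1,000.83 = 2,950.93 thousand.
Unemployment rate = 225.82 / 1,950.10 = 11.58%.
Labor force participation rate = 1,950.10 / 2,950.93 = 66.08%.

Unemployment rate ≈ 11.58%; labor force participation rate ≈ 66.08%.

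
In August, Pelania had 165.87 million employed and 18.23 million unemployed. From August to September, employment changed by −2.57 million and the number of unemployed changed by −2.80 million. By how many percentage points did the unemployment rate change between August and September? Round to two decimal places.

The unemployment rate changed by −1.27 percentage points.

August: labor force = 165.87 + 18.23 = 184.10; u = 18.23/184.10 = 9.90%.
September: labor force = 163.30 + 15.43 = 178.73; u = 15.43/178.73 = 8.63%.
Change = 8.63% − 9.90% = −1.27 pp.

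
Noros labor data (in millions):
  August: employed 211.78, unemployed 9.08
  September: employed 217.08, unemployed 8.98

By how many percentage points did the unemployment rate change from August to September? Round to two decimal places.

August: labor force = 211.78 + 9.08 = 220.86; u = 9.08/220.86 = 4.11%.
September: labor force = 217.08 + 8.98 = 226.06; u = 8.98/226.06 = 3.97%.
Change = 3.97% − 4.11% = −0.14 pp.

The unemployment rate changed by −0.14 percentage points.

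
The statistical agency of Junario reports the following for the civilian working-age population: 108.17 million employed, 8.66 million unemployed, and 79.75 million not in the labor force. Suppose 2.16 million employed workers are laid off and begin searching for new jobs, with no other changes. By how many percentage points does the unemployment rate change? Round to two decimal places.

The unemployment rate changes by +1.85 percentage points.

Initially, labor force = 108.17 + 8.66 = 116.83 million, so u = 8.66/116.83 = 7.41%.
After the change, employed falls and unemployed rises by 2.16; labor force unchanged → E = 106.01, U = 10.82, labor force = 116.83 million.
New unemployment rate = 10.82 / 116.83 = 9.26%.
Change = 9.26% − 7.41% = +1.85 percentage points.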